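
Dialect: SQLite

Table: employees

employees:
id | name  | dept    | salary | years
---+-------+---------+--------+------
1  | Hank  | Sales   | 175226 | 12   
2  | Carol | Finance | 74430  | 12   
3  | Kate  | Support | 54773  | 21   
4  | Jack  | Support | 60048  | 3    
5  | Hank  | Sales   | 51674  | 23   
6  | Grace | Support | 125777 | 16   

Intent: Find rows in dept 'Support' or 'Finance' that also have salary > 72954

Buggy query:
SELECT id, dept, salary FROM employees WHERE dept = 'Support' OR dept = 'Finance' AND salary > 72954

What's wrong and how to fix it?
Bug: Without parentheses, AND is evaluated before OR, so the salary filter only applies to the 'Finance' branch

Fix: Add parentheses around the OR so the AND applies to both alternatives

Corrected query:
SELECT id, dept, salary FROM employees WHERE (dept = 'Support' OR dept = 'Finance') AND salary > 72954

Result:
id | dept    | salary
---+---------+-------
2  | Finance | 74430 
6  | Support | 125777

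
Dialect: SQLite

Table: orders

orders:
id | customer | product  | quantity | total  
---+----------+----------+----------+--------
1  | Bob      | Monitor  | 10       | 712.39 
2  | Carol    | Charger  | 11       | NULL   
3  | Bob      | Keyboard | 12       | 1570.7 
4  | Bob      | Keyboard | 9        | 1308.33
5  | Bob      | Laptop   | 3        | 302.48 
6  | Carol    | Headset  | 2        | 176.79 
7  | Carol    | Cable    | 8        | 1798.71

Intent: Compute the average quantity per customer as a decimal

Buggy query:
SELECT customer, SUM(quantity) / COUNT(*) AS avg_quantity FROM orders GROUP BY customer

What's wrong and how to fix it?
Bug: SUM(quantity) and COUNT(*) are both integers; the division truncates the fractional part

Fix: Cast one side to REAL so the division keeps the fractional part

Corrected query:
SELECT customer, SUM(quantity) * 1.0 / COUNT(*) AS avg_quantity FROM orders GROUP BY customer

Result:
customer | avg_quantity
---------+-------------
Bob      | 8.5         
Carol    | 7           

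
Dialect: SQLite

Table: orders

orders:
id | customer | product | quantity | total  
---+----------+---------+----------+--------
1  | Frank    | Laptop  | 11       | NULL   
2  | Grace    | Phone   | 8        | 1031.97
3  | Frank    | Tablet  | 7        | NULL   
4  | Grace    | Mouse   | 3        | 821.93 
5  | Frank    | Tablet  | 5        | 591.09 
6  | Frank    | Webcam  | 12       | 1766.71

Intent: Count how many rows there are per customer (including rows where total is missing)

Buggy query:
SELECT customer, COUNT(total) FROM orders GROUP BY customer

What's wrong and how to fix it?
Bug: COUNT(column) counts non-NULL values only; rows with NULL total aren't counted

Fix: Replace COUNT(total) with COUNT(*)

Corrected query:
SELECT customer, COUNT(*) FROM orders GROUP BY customer

Result:
customer | COUNT(*)
---------+---------
Frank    | 4       
Grace    | 2       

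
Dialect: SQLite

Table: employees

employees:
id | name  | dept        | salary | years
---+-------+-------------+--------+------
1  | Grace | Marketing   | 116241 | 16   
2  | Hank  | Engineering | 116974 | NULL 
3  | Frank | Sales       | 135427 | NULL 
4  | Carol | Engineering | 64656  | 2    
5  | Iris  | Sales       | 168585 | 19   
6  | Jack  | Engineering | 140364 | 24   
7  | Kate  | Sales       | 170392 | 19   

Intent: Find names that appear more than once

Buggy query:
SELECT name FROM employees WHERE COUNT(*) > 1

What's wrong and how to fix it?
Bug: WHERE can't reference COUNT(*); aggregates are computed after WHERE

Fix: GROUP BY name, then filter groups with HAVING COUNT(*) > 1

Corrected query:
SELECT name FROM employees GROUP BY name HAVING COUNT(*) > 1

Result:
(no rows)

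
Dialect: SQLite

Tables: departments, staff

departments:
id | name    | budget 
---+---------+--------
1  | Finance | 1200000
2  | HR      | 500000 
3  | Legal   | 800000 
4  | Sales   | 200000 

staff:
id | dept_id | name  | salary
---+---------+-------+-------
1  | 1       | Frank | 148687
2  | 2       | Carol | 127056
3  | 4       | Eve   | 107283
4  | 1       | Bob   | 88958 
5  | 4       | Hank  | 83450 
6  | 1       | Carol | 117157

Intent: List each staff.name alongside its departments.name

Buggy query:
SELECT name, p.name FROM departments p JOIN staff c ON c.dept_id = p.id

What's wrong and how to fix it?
Bug: 'name' exists in both joined tables, so the database can't tell which one is meant

Fix: Prefix ambiguous columns with the table alias

Corrected query:
SELECT c.name, p.name FROM departments p JOIN staff c ON c.dept_id = p.id

Result:
name  | name   
------+--------
Frank | Finance
Carol | HR     
Eve   | Sales  
Bob   | Finance
Hank  | Sales  
Carol | Finance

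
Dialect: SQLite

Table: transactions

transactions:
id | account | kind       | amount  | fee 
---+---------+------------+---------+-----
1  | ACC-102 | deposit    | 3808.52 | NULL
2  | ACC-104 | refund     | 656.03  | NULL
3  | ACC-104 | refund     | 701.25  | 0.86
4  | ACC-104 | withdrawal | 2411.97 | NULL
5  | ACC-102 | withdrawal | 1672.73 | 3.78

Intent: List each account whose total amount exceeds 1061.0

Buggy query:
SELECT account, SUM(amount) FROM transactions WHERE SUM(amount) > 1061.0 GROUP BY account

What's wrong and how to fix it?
Bug: SUM(amount) is an aggregate, but WHERE filters rows before aggregation

Fix: Move the aggregate condition to a HAVING clause

Corrected query:
SELECT account, SUM(amount) FROM transactions GROUP BY account HAVING SUM(amount) > 1061.0

Result:
account | SUM(amount)
--------+------------
ACC-102 | 5481.25    
ACC-104 | 3769.25    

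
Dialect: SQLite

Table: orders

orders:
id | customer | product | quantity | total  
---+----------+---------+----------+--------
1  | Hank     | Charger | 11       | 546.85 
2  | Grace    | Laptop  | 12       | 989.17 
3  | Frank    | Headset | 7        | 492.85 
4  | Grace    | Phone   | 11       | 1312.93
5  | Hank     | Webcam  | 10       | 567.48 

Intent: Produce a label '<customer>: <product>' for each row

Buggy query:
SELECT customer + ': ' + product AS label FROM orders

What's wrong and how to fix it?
Bug: '+' is numeric addition; on text columns SQLite converts them to 0 instead of concatenating

Fix: Replace + with || to concatenate text

Corrected query:
SELECT customer || ': ' || product AS label FROM orders

Result:
label         
--------------
Hank: Charger 
Grace: Laptop 
Frank: Headset
Grace: Phone  
Hank: Webcam  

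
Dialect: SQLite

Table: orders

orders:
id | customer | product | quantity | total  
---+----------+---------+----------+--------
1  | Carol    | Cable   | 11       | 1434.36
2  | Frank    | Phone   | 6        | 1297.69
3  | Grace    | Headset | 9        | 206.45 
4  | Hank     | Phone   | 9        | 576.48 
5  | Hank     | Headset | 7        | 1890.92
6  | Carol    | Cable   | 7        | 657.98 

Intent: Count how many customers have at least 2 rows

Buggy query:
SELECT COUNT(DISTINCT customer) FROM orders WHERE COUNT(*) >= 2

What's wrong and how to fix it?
Bug: COUNT(*) cannot appear in WHERE; the per-group count doesn't exist yet

Fix: Use a subquery that GROUPs and filters with HAVING, then count its rows

Corrected query:
SELECT COUNT(*) FROM (SELECT customer FROM orders GROUP BY customer HAVING COUNT(*) >= 2)

Result:
COUNT(*)
--------
2       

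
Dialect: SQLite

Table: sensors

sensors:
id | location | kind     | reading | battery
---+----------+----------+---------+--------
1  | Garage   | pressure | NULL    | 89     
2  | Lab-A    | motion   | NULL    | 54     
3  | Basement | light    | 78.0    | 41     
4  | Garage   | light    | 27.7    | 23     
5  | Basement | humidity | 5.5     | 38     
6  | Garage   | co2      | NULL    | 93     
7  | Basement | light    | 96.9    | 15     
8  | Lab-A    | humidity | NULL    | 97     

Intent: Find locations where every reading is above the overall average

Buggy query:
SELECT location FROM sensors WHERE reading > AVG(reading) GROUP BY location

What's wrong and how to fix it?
Bug: AVG() is an aggregate; it can't sit directly in WHERE

Fix: Use a subquery for AVG and a HAVING MIN(...) filter so the condition holds for every row in the group

Corrected query:
SELECT location FROM sensors GROUP BY location HAVING MIN(reading) > (SELECT AVG(reading) FROM sensors)

Result:
(no rows)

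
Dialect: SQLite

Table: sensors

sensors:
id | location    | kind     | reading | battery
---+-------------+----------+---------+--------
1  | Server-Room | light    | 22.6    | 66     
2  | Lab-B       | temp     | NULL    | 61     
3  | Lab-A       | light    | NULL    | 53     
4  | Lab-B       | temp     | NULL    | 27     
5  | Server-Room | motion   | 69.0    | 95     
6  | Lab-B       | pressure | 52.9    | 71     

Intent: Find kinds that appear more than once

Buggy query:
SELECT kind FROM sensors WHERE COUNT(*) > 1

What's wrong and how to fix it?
Bug: COUNT(*) is an aggregate and cannot be used in WHERE

Fix: Group first, then use HAVING for the count condition

Corrected query:
SELECT kind FROM sensors GROUP BY kind HAVING COUNT(*) > 1

Result:
kind 
-----
light
temp 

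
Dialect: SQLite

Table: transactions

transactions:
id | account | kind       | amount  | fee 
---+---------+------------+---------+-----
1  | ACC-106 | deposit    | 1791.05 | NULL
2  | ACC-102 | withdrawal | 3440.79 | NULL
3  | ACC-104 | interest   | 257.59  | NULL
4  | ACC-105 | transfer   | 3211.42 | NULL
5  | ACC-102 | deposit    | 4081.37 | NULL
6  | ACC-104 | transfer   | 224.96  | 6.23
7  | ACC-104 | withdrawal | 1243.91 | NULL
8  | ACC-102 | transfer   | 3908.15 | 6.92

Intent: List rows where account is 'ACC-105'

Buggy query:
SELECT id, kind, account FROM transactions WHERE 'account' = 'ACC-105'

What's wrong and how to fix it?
Bug: Single quotes denote string literals in SQL; the column name is being compared as a constant string

Fix: Remove the quotes around the column name (or use double quotes for an identifier)

Corrected query:
SELECT id, kind, account FROM transactions WHERE account = 'ACC-105'

Result:
id | kind     | account
---+----------+--------
4  | transfer | ACC-105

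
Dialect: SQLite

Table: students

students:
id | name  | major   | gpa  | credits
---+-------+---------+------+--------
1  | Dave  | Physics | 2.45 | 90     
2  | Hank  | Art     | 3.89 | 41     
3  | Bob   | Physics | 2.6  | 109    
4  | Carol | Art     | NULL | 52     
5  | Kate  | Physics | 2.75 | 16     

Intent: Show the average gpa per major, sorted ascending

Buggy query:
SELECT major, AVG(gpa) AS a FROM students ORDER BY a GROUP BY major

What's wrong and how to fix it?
Bug: GROUP BY must precede ORDER BY

Fix: Move ORDER BY to the end, after GROUP BY

Corrected query:
SELECT major, AVG(gpa) AS a FROM students GROUP BY major ORDER BY a

Result:
major   | a   
--------+-----
Physics | 2.6 
Art     | 3.89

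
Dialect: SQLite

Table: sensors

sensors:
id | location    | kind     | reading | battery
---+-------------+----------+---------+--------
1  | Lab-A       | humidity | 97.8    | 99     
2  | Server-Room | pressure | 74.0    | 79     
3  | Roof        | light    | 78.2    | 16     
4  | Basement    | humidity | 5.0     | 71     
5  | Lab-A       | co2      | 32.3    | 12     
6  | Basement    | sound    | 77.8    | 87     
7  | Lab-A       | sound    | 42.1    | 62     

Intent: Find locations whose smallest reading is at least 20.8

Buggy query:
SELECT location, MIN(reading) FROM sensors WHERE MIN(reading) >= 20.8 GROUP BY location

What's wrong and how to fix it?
Bug: MIN() in WHERE is a misuse of aggregate

Fix: Use HAVING for the per-group MIN condition

Corrected query:
SELECT location, MIN(reading) FROM sensors GROUP BY location HAVING MIN(reading) >= 20.8

Result:
location    | MIN(reading)
------------+-------------
Lab-A       | 32.3        
Roof        | 78.2        
Server-Room | 74          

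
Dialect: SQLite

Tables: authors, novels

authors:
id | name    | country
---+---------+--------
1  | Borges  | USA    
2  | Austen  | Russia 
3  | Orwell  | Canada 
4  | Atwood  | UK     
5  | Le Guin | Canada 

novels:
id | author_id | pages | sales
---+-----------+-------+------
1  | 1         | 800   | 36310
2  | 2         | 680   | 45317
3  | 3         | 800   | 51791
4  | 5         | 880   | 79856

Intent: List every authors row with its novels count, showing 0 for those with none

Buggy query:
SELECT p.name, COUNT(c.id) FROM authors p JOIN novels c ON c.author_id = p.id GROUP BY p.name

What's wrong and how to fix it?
Bug: An inner join excludes parents with zero children

Fix: Use LEFT JOIN so parents without children still appear (COUNT(c.id) gives 0)

Corrected query:
SELECT p.name, COUNT(c.id) FROM authors p LEFT JOIN novels c ON c.author_id = p.id GROUP BY p.name

Result:
name    | COUNT(c.id)
--------+------------
Atwood  | 0          
Austen  | 1          
Borges  | 1          
Le Guin | 1          
Orwell  | 1          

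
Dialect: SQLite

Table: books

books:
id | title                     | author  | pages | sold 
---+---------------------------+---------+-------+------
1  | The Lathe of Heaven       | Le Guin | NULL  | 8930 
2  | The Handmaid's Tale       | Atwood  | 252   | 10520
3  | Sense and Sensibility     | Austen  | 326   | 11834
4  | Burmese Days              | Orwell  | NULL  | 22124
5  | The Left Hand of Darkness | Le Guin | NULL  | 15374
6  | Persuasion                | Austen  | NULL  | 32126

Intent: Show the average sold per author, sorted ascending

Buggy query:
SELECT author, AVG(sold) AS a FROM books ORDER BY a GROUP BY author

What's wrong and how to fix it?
Bug: ORDER BY appears before GROUP BY; SQL clause order requires GROUP BY first

Fix: Reorder: SELECT … FROM … GROUP BY … ORDER BY …

Corrected query:
SELECT author, AVG(sold) AS a FROM books GROUP BY author ORDER BY a

Result:
author  | a    
--------+------
Atwood  | 10520
Le Guin | 12152
Austen  | 21980
Orwell  | 22124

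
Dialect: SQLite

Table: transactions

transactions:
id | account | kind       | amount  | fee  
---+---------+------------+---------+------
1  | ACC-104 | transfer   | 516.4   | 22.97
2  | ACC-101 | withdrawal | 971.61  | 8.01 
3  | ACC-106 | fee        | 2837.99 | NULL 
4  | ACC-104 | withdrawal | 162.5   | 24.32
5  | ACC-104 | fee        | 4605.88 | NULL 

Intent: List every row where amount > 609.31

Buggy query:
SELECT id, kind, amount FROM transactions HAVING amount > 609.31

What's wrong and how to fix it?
Bug: HAVING filters the output of aggregation, but this query has no GROUP BY and no aggregate functions, so SQLite rejects it (HAVING clause on a non-aggregate query); the condition here is per row

Fix: Replace HAVING with WHERE since the condition applies to individual rows

Corrected query:
SELECT id, kind, amount FROM transactions WHERE amount > 609.31

Result:
id | kind       | amount 
---+------------+--------
2  | withdrawal | 971.61 
3  | fee        | 2837.99
5  | fee        | 4605.88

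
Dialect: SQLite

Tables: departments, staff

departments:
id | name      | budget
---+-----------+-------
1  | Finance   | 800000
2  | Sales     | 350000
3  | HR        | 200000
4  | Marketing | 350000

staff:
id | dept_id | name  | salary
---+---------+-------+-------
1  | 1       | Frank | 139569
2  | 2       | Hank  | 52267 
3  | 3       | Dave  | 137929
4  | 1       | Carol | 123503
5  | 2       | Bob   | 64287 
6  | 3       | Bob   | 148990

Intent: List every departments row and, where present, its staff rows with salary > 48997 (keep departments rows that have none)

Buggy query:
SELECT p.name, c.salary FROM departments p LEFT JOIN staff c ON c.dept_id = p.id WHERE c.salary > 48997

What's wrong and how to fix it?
Bug: Filtering c.salary in WHERE discards the NULL rows produced by LEFT JOIN, turning it into an inner join

Fix: Move the right-table condition into the ON clause so unmatched parents are kept

Corrected query:
SELECT p.name, c.salary FROM departments p LEFT JOIN staff c ON c.dept_id = p.id AND c.salary > 48997

Result:
name      | salary
----------+-------
Finance   | 123503
Finance   | 139569
Sales     | 52267 
Sales     | 64287 
HR        | 137929
HR        | 148990
Marketing | NULL  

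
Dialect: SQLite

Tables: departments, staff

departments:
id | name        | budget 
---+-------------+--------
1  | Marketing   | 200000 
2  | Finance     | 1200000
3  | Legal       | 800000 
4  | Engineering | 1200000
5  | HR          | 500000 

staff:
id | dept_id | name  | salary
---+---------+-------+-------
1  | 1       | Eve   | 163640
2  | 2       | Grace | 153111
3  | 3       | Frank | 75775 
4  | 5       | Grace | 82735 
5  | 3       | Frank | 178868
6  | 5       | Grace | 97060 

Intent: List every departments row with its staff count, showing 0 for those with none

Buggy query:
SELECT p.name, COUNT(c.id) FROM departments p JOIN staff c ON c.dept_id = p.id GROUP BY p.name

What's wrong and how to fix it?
Bug: An inner join excludes parents with zero children

Fix: Use LEFT JOIN so parents without children still appear (COUNT(c.id) gives 0)

Corrected query:
SELECT p.name, COUNT(c.id) FROM departments p LEFT JOIN staff c ON c.dept_id = p.id GROUP BY p.name

Result:
name        | COUNT(c.id)
------------+------------
Engineering | 0          
Finance     | 1          
HR          | 2          
Legal       | 2          
Marketing   | 1          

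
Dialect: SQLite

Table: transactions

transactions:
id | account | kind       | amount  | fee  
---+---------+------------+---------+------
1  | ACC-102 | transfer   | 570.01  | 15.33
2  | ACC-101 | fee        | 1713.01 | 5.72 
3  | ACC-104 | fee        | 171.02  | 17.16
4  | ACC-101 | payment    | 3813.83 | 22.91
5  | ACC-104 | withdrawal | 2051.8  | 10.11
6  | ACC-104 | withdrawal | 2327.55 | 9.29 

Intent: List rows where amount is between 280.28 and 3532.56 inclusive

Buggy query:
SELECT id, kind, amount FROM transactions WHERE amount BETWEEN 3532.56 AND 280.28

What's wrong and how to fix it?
Bug: The bounds are reversed; BETWEEN a AND b requires a <= b to match anything

Fix: Write BETWEEN 280.28 AND 3532.56

Corrected query:
SELECT id, kind, amount FROM transactions WHERE amount BETWEEN 280.28 AND 3532.56

Result:
id | kind       | amount 
---+------------+--------
1  | transfer   | 570.01 
2  | fee        | 1713.01
5  | withdrawal | 2051.8 
6  | withdrawal | 2327.55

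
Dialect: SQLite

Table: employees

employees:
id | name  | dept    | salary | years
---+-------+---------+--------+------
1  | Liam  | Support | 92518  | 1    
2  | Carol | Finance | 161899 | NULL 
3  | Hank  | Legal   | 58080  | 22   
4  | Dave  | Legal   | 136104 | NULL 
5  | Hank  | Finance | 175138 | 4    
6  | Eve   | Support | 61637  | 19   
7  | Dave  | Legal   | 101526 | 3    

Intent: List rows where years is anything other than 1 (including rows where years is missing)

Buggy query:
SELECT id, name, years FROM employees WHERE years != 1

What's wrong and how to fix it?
Bug: Inequality against NULL is unknown, not true; rows with NULL are dropped

Fix: Handle NULL separately with IS NULL alongside the inequality

Corrected query:
SELECT id, name, years FROM employees WHERE years != 1 OR years IS NULL

Result:
id | name  | years
---+-------+------
2  | Carol | NULL 
3  | Hank  | 22   
4  | Dave  | NULL 
5  | Hank  | 4    
6  | Eve   | 19   
7  | Dave  | 3    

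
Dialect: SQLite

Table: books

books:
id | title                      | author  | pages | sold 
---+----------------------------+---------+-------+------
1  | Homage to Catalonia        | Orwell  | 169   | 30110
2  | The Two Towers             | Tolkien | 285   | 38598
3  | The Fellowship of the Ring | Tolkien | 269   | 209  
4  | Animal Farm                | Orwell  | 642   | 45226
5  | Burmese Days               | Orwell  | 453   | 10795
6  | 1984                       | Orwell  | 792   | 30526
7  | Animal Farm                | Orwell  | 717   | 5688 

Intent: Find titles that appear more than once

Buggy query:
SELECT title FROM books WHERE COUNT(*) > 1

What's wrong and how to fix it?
Bug: WHERE can't reference COUNT(*); aggregates are computed after WHERE

Fix: Group first, then use HAVING for the count condition

Corrected query:
SELECT title FROM books GROUP BY title HAVING COUNT(*) > 1

Result:
title      
-----------
Animal Farm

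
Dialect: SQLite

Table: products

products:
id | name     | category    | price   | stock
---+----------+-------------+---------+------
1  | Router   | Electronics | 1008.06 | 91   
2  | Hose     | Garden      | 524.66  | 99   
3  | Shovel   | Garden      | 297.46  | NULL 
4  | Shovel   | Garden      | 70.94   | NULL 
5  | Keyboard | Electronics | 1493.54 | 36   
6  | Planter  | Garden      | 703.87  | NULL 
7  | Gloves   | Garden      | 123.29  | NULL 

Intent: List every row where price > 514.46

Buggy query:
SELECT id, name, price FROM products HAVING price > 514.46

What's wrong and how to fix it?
Bug: This is a non-aggregate query (no GROUP BY, no aggregates), so in SQLite the HAVING clause is invalid here; a row-level condition belongs in WHERE

Fix: Replace HAVING with WHERE since the condition applies to individual rows

Corrected query:
SELECT id, name, price FROM products WHERE price > 514.46

Result:
id | name     | price  
---+----------+--------
1  | Router   | 1008.06
2  | Hose     | 524.66 
5  | Keyboard | 1493.54
6  | Planter  | 703.87 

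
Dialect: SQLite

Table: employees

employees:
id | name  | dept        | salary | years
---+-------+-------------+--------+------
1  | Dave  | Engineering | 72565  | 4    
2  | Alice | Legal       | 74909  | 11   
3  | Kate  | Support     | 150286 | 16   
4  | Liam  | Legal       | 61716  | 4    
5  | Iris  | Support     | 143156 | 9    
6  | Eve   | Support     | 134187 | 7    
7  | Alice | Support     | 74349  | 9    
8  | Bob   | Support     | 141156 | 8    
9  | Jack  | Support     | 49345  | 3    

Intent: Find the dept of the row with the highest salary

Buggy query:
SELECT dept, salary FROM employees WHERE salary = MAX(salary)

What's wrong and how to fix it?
Bug: WHERE is evaluated per row; an aggregate over the whole table isn't defined there

Fix: Use a subquery: WHERE salary = (SELECT MAX(salary) FROM employees)

Corrected query:
SELECT dept, salary FROM employees WHERE salary = (SELECT MAX(salary) FROM employees)

Result:
dept    | salary
--------+-------
Support | 150286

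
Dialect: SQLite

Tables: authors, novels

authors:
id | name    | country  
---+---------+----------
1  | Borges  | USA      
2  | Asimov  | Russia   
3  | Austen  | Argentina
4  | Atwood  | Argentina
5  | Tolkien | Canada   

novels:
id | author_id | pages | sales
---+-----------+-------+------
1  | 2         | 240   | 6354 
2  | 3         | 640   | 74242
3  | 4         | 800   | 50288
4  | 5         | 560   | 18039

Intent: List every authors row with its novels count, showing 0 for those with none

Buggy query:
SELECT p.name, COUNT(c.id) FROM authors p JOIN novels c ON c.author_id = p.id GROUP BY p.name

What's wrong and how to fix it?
Bug: INNER JOIN drops authors rows that have no matching novels rows

Fix: Use LEFT JOIN so parents without children still appear (COUNT(c.id) gives 0)

Corrected query:
SELECT p.name, COUNT(c.id) FROM authors p LEFT JOIN novels c ON c.author_id = p.id GROUP BY p.name

Result:
name    | COUNT(c.id)
--------+------------
Asimov  | 1          
Atwood  | 1          
Austen  | 1          
Borges  | 0          
Tolkien | 1          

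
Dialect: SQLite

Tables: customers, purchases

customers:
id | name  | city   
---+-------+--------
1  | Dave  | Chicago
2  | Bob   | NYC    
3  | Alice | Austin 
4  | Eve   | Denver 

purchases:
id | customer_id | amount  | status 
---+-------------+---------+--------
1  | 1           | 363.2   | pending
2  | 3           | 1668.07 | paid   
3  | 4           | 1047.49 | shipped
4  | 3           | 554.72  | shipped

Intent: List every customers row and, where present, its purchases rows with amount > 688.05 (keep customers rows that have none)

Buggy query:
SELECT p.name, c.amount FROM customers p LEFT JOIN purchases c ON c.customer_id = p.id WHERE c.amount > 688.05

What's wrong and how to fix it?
Bug: A WHERE condition on the right-hand table after LEFT JOIN drops unmatched parents

Fix: Move the right-table condition into the ON clause so unmatched parents are kept

Corrected query:
SELECT p.name, c.amount FROM customers p LEFT JOIN purchases c ON c.customer_id = p.id AND c.amount > 688.05

Result:
name  | amount 
------+--------
Dave  | NULL   
Bob   | NULL   
Alice | 1668.07
Eve   | 1047.49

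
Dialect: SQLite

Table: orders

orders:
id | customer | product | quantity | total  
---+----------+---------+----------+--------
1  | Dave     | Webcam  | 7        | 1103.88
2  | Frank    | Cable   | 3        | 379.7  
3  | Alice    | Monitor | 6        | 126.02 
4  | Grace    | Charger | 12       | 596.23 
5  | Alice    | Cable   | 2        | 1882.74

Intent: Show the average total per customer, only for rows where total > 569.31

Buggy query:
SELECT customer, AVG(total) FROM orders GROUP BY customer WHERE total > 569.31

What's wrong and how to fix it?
Bug: WHERE cannot follow GROUP BY

Fix: Move the WHERE clause before GROUP BY

Corrected query:
SELECT customer, AVG(total) FROM orders WHERE total > 569.31 GROUP BY customer

Result:
customer | AVG(total)
---------+-----------
Alice    | 1882.74   
Dave     | 1103.88   
Grace    | 596.23    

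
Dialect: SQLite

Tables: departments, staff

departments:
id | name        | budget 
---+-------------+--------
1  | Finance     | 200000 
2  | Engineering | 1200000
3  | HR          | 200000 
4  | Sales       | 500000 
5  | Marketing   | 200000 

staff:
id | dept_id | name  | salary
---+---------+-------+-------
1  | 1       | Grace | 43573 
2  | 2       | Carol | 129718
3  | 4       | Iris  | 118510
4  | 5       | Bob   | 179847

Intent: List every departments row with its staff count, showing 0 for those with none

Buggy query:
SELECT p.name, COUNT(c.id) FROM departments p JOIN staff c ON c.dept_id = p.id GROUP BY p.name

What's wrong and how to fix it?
Bug: INNER JOIN drops departments rows that have no matching staff rows

Fix: Switch to LEFT JOIN to retain unmatched parent rows

Corrected query:
SELECT p.name, COUNT(c.id) FROM departments p LEFT JOIN staff c ON c.dept_id = p.id GROUP BY p.name

Result:
name        | COUNT(c.id)
------------+------------
Engineering | 1          
Finance     | 1          
HR          | 0          
Marketing   | 1          
Sales       | 1          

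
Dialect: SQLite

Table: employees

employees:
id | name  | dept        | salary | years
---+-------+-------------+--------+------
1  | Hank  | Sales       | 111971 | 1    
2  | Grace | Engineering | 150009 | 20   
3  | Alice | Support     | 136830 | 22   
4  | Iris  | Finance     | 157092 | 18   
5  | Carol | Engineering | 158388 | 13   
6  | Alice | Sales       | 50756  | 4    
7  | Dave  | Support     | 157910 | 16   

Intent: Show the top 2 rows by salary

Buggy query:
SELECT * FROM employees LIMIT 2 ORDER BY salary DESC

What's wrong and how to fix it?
Bug: ORDER BY cannot follow LIMIT; LIMIT is the final clause

Fix: Sort with ORDER BY, then apply LIMIT

Corrected query:
SELECT * FROM employees ORDER BY salary DESC LIMIT 2

Result:
id | name  | dept        | salary | years
---+-------+-------------+--------+------
5  | Carol | Engineering | 158388 | 13   
7  | Dave  | Support     | 157910 | 16   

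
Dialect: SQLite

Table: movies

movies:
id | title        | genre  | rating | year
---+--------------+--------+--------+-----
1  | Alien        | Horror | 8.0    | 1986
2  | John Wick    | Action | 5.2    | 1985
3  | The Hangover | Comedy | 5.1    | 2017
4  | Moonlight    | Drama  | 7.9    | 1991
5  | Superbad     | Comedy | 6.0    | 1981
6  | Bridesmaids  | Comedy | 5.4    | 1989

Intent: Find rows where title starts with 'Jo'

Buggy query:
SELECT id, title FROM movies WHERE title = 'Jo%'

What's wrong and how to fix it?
Bug: '=' compares the literal string including the % character; pattern matching needs LIKE

Fix: Use LIKE for wildcard pattern matching

Corrected query:
SELECT id, title FROM movies WHERE title LIKE 'Jo%'

Result:
id | title    
---+----------
2  | John Wick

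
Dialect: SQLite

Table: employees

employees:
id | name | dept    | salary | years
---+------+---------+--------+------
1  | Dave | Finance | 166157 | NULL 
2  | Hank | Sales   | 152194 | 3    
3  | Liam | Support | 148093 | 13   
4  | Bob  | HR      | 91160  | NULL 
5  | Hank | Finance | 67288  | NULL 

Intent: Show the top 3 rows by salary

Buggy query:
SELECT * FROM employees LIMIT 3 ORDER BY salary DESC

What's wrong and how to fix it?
Bug: ORDER BY cannot follow LIMIT; LIMIT is the final clause

Fix: Sort with ORDER BY, then apply LIMIT

Corrected query:
SELECT * FROM employees ORDER BY salary DESC LIMIT 3

Result:
id | name | dept    | salary | years
---+------+---------+--------+------
1  | Dave | Finance | 166157 | NULL 
2  | Hank | Sales   | 152194 | 3    
3  | Liam | Support | 148093 | 13   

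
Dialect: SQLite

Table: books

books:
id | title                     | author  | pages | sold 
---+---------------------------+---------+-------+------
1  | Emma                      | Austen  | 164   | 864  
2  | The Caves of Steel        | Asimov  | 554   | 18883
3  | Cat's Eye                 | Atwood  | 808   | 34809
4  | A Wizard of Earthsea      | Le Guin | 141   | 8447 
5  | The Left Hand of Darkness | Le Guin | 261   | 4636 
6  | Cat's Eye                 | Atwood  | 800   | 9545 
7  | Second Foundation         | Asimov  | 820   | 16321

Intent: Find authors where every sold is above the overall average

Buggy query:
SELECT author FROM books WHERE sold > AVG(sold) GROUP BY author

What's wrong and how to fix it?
Bug: AVG() is an aggregate; it can't sit directly in WHERE

Fix: Compute the overall average in a scalar subquery and compare each group's MIN against it in HAVING

Corrected query:
SELECT author FROM books GROUP BY author HAVING MIN(sold) > (SELECT AVG(sold) FROM books)

Result:
author
------
Asimov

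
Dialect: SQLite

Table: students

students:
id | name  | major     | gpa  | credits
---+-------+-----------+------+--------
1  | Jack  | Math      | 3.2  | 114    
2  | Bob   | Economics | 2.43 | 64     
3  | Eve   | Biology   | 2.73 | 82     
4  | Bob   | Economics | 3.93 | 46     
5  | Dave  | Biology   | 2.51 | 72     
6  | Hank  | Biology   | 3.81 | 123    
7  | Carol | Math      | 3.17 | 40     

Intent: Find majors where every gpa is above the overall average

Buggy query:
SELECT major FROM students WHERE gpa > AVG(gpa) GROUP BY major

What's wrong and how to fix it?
Bug: AVG() is an aggregate; it can't sit directly in WHERE

Fix: Compute the overall average in a scalar subquery and compare each group's MIN against it in HAVING

Corrected query:
SELECT major FROM students GROUP BY major HAVING MIN(gpa) > (SELECT AVG(gpa) FROM students)

Result:
major
-----
Math 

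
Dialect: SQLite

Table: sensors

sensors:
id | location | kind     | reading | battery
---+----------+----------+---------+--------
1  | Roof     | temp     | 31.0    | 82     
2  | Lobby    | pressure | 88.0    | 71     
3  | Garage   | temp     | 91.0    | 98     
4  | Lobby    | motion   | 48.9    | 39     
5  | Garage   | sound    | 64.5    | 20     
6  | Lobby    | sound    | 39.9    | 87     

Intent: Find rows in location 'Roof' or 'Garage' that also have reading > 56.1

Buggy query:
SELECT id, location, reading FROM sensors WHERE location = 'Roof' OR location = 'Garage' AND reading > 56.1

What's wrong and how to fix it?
Bug: AND binds tighter than OR, so this parses as location = 'Roof' OR (location = 'Garage' AND reading > 56.1)

Fix: Add parentheses around the OR so the AND applies to both alternatives

Corrected query:
SELECT id, location, reading FROM sensors WHERE (location = 'Roof' OR location = 'Garage') AND reading > 56.1

Result:
id | location | reading
---+----------+--------
3  | Garage   | 91     
5  | Garage   | 64.5   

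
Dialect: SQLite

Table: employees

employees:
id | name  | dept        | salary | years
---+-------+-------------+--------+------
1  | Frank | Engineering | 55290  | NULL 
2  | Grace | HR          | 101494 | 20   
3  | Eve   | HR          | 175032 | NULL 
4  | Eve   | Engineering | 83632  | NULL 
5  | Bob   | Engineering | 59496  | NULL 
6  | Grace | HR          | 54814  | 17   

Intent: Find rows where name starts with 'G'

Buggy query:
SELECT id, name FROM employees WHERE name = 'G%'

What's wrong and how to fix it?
Bug: '=' compares the literal string including the % character; pattern matching needs LIKE

Fix: Use LIKE for wildcard pattern matching

Corrected query:
SELECT id, name FROM employees WHERE name LIKE 'G%'

Result:
id | name 
---+------
2  | Grace
6  | Grace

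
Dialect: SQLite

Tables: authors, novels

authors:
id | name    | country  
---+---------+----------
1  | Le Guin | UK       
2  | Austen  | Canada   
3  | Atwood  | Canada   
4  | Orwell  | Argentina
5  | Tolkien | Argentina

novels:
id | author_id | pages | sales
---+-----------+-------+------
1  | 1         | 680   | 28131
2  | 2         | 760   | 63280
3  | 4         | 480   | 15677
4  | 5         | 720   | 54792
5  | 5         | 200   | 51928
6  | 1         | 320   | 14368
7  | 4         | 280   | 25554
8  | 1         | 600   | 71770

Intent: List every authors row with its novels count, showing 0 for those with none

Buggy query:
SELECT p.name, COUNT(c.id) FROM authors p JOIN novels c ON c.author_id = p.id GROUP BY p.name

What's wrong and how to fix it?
Bug: INNER JOIN drops authors rows that have no matching novels rows

Fix: Switch to LEFT JOIN to retain unmatched parent rows

Corrected query:
SELECT p.name, COUNT(c.id) FROM authors p LEFT JOIN novels c ON c.author_id = p.id GROUP BY p.name

Result:
name    | COUNT(c.id)
--------+------------
Atwood  | 0          
Austen  | 1          
Le Guin | 3          
Orwell  | 2          
Tolkien | 2          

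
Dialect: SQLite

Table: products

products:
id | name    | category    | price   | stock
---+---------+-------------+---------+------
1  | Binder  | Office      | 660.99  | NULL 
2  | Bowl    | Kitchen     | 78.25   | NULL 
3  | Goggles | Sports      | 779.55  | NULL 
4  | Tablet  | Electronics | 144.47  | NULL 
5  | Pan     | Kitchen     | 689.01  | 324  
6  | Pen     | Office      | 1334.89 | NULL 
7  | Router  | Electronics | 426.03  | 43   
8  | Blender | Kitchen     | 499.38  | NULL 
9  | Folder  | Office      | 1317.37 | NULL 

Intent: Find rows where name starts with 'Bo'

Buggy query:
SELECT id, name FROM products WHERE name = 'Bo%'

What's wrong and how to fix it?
Bug: '=' compares the literal string including the % character; pattern matching needs LIKE

Fix: Use LIKE for wildcard pattern matching

Corrected query:
SELECT id, name FROM products WHERE name LIKE 'Bo%'

Result:
id | name
---+-----
2  | Bowl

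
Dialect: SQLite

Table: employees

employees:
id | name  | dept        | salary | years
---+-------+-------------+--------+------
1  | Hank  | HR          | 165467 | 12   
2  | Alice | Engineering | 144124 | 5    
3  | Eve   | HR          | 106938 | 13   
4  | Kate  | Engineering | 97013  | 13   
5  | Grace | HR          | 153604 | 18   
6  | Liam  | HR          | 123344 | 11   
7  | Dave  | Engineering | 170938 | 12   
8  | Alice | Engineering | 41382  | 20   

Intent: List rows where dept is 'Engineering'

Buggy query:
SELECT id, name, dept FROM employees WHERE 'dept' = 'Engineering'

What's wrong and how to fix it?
Bug: 'dept' in single quotes is a string literal, not the column; the comparison is literal-vs-literal and never true

Fix: Remove the quotes around the column name (or use double quotes for an identifier)

Corrected query:
SELECT id, name, dept FROM employees WHERE dept = 'Engineering'

Result:
id | name  | dept       
---+-------+------------
2  | Alice | Engineering
4  | Kate  | Engineering
7  | Dave  | Engineering
8  | Alice | Engineering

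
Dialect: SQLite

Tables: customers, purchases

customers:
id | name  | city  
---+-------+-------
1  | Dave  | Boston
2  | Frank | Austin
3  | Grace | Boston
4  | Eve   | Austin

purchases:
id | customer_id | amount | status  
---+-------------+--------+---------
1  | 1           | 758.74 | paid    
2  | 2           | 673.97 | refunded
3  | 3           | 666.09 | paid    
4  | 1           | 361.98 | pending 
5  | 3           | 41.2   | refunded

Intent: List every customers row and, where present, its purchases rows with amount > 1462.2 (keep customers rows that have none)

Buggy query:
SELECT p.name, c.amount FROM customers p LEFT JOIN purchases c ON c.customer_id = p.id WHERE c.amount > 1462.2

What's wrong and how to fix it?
Bug: Filtering c.amount in WHERE discards the NULL rows produced by LEFT JOIN, turning it into an inner join

Fix: Move the right-table condition into the ON clause so unmatched parents are kept

Corrected query:
SELECT p.name, c.amount FROM customers p LEFT JOIN purchases c ON c.customer_id = p.id AND c.amount > 1462.2

Result:
name  | amount
------+-------
Dave  | NULL  
Frank | NULL  
Grace | NULL  
Eve   | NULL  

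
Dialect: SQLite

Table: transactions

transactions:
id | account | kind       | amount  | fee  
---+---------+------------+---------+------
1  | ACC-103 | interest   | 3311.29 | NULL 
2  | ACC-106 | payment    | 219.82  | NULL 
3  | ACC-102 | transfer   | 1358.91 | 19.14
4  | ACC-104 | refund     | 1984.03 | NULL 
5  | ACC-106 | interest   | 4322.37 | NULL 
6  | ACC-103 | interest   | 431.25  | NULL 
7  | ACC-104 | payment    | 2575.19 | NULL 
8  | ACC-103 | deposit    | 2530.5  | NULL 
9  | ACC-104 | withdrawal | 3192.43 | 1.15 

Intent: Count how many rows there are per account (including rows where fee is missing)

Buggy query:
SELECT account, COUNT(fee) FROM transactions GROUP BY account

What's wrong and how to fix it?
Bug: COUNT(fee) skips NULLs, so groups with missing fee are undercounted

Fix: Use COUNT(*) to count all rows regardless of NULL

Corrected query:
SELECT account, COUNT(*) FROM transactions GROUP BY account

Result:
account | COUNT(*)
--------+---------
ACC-102 | 1       
ACC-103 | 3       
ACC-104 | 3       
ACC-106 | 2       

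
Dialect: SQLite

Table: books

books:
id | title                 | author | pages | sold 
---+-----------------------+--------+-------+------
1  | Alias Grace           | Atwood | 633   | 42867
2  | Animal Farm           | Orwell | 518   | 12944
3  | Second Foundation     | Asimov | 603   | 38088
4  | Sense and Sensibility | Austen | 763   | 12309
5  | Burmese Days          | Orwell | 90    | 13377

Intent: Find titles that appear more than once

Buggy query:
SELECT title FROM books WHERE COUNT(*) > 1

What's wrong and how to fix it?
Bug: COUNT(*) is an aggregate and cannot be used in WHERE

Fix: GROUP BY title, then filter groups with HAVING COUNT(*) > 1

Corrected query:
SELECT title FROM books GROUP BY title HAVING COUNT(*) > 1

Result:
(no rows)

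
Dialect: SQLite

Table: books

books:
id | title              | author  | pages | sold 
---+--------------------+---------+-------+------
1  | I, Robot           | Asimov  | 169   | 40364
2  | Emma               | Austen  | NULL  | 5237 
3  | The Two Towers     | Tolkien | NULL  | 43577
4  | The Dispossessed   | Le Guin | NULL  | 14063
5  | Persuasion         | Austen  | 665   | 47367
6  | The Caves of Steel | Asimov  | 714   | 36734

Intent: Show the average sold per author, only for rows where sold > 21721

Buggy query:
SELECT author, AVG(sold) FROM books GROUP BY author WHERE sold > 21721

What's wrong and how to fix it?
Bug: WHERE cannot follow GROUP BY

Fix: Move the WHERE clause before GROUP BY

Corrected query:
SELECT author, AVG(sold) FROM books WHERE sold > 21721 GROUP BY author

Result:
author  | AVG(sold)
--------+----------
Asimov  | 38549    
Austen  | 47367    
Tolkien | 43577    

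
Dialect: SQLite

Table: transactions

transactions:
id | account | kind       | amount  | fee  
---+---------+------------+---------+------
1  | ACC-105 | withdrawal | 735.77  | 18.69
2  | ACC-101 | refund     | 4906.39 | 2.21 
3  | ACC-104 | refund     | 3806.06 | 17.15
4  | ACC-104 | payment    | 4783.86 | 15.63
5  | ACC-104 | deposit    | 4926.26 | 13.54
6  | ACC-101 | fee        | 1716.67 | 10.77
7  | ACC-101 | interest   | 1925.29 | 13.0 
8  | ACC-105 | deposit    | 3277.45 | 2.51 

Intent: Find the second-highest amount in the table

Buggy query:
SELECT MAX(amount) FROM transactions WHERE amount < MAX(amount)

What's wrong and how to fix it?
Bug: The inner MAX is an aggregate inside WHERE, which is not allowed

Fix: Put the inner MAX in a scalar subquery

Corrected query:
SELECT MAX(amount) FROM transactions WHERE amount < (SELECT MAX(amount) FROM transactions)

Result:
MAX(amount)
-----------
4906.39    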